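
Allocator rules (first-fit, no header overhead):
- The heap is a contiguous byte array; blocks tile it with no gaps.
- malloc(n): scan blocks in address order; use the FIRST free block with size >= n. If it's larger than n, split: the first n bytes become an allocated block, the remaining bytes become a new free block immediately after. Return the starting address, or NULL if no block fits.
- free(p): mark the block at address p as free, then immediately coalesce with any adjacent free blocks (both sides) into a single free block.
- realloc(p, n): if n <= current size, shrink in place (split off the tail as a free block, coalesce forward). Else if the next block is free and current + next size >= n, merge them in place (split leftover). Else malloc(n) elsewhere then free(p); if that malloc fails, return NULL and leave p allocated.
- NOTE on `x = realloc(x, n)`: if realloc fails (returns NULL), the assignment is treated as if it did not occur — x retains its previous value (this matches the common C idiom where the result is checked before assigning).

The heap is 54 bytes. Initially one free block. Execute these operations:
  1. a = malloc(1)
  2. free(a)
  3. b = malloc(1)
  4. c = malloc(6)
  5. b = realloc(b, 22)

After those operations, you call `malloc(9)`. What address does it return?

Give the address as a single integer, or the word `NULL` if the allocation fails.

Op 1: a = malloc(1) -> a = 0; heap: [0-0 ALLOC][1-53 FREE]
Op 2: free(a) -> (freed a); heap: [0-53 FREE]
Op 3: b = malloc(1) -> b = 0; heap: [0-0 ALLOC][1-53 FREE]
Op 4: c = malloc(6) -> c = 1; heap: [0-0 ALLOC][1-6 ALLOC][7-53 FREE]
Op 5: b = realloc(b, 22) -> b = 7; heap: [0-0 FREE][1-6 ALLOC][7-28 ALLOC][29-53 FREE]
malloc(9): first-fit scan over [0-0 FREE][1-6 ALLOC][7-28 ALLOC][29-53 FREE] -> 29

Answer: 29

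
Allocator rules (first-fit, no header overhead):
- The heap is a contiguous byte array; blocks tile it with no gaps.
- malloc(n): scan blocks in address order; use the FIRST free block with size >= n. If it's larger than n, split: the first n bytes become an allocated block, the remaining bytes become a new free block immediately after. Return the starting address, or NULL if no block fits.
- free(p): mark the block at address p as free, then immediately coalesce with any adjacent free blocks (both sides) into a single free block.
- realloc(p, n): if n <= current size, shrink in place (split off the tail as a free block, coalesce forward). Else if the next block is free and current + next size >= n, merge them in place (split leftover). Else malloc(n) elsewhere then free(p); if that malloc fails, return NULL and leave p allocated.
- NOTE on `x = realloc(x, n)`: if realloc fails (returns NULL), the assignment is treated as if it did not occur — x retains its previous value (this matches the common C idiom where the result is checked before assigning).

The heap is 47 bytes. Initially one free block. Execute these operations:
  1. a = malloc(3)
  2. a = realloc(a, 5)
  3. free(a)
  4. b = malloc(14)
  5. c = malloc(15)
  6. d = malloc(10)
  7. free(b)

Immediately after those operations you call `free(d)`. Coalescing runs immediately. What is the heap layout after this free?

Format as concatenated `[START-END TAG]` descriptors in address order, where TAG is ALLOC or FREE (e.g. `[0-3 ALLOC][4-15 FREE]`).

Op 1: a = malloc(3) -> a = 0; heap: [0-2 ALLOC][3-46 FREE]
Op 2: a = realloc(a, 5) -> a = 0; heap: [0-4 ALLOC][5-46 FREE]
Op 3: free(a) -> (freed a); heap: [0-46 FREE]
Op 4: b = malloc(14) -> b = 0; heap: [0-13 ALLOC][14-46 FREE]
Op 5: c = malloc(15) -> c = 14; heap: [0-13 ALLOC][14-28 ALLOC][29-46 FREE]
Op 6: d = malloc(10) -> d = 29; heap: [0-13 ALLOC][14-28 ALLOC][29-38 ALLOC][39-46 FREE]
Op 7: free(b) -> (freed b); heap: [0-13 FREE][14-28 ALLOC][29-38 ALLOC][39-46 FREE]
free(d): d = 29 -> block [29-38 ALLOC]; mark free, coalesce with adjacent free neighbors -> [0-13 FREE][14-28 ALLOC][29-46 FREE]

Answer: [0-13 FREE][14-28 ALLOC][29-46 FREE]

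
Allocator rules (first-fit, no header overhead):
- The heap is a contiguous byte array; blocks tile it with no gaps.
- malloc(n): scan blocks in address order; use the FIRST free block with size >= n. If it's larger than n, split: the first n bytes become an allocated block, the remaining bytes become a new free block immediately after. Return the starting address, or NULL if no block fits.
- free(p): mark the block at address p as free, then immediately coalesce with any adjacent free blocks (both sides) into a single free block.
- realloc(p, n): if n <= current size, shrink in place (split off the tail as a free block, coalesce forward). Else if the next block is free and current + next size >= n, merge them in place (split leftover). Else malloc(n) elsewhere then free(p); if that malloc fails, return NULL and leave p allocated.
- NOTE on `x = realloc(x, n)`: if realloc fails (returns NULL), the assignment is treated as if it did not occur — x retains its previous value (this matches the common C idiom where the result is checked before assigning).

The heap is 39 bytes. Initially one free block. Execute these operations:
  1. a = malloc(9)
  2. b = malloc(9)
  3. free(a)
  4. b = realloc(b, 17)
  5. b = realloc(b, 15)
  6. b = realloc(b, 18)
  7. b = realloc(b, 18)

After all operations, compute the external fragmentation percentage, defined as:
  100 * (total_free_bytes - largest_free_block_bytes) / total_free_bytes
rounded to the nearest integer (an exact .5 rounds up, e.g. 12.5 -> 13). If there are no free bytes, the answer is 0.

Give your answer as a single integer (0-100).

Op 1: a = malloc(9) -> a = 0; heap: [0-8 ALLOC][9-38 FREE]
Op 2: b = malloc(9) -> b = 9; heap: [0-8 ALLOC][9-17 ALLOC][18-38 FREE]
Op 3: free(a) -> (freed a); heap: [0-8 FREE][9-17 ALLOC][18-38 FREE]
Op 4: b = realloc(b, 17) -> b = 9; heap: [0-8 FREE][9-25 ALLOC][26-38 FREE]
Op 5: b = realloc(b, 15) -> b = 9; heap: [0-8 FREE][9-23 ALLOC][24-38 FREE]
Op 6: b = realloc(b, 18) -> b = 9; heap: [0-8 FREE][9-26 ALLOC][27-38 FREE]
Op 7: b = realloc(b, 18) -> b = 9; heap: [0-8 FREE][9-26 ALLOC][27-38 FREE]
Free blocks: [9 12] total_free=21 largest=12 -> 100*(21-12)/21 = 900/21 ≈ 42.857 -> rounds to 43

Answer: 43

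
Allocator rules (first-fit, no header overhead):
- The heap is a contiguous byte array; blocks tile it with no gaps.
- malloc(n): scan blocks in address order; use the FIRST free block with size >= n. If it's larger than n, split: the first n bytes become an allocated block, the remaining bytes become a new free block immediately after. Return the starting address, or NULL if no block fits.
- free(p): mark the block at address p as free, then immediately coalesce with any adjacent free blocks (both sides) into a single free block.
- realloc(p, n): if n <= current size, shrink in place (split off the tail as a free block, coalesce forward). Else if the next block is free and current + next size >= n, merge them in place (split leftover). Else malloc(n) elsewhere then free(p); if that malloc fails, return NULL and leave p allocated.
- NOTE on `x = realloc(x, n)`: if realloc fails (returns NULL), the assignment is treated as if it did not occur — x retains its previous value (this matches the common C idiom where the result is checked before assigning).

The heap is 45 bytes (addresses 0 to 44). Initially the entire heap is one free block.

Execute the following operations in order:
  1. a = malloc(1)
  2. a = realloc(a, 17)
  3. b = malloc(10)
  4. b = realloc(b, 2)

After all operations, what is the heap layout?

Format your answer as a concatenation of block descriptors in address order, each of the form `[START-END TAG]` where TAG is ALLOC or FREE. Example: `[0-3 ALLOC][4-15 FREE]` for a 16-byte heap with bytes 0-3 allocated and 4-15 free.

Answer: [0-16 ALLOC][17-18 ALLOC][19-44 FREE]

Derivation:
Op 1: a = malloc(1) -> a = 0; heap: [0-0 ALLOC][1-44 FREE]
Op 2: a = realloc(a, 17) -> a = 0; heap: [0-16 ALLOC][17-44 FREE]
Op 3: b = malloc(10) -> b = 17; heap: [0-16 ALLOC][17-26 ALLOC][27-44 FREE]
Op 4: b = realloc(b, 2) -> b = 17; heap: [0-16 ALLOC][17-18 ALLOC][19-44 FREE]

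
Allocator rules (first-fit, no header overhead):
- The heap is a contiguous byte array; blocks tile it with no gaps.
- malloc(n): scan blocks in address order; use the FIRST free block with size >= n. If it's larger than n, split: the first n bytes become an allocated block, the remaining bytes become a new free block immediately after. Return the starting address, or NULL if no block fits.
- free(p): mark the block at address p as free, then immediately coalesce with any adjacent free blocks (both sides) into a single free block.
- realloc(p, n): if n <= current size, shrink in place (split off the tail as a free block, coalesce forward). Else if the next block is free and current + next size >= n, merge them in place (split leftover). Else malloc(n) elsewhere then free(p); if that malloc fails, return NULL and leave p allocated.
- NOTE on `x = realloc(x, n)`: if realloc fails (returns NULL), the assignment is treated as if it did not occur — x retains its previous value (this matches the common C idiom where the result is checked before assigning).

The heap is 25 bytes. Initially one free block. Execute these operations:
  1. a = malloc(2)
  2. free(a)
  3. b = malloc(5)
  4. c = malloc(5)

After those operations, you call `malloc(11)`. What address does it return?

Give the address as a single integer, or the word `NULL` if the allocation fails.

Answer: 10

Derivation:
Op 1: a = malloc(2) -> a = 0; heap: [0-1 ALLOC][2-24 FREE]
Op 2: free(a) -> (freed a); heap: [0-24 FREE]
Op 3: b = malloc(5) -> b = 0; heap: [0-4 ALLOC][5-24 FREE]
Op 4: c = malloc(5) -> c = 5; heap: [0-4 ALLOC][5-9 ALLOC][10-24 FREE]
malloc(11): first-fit scan over [0-4 ALLOC][5-9 ALLOC][10-24 FREE] -> 10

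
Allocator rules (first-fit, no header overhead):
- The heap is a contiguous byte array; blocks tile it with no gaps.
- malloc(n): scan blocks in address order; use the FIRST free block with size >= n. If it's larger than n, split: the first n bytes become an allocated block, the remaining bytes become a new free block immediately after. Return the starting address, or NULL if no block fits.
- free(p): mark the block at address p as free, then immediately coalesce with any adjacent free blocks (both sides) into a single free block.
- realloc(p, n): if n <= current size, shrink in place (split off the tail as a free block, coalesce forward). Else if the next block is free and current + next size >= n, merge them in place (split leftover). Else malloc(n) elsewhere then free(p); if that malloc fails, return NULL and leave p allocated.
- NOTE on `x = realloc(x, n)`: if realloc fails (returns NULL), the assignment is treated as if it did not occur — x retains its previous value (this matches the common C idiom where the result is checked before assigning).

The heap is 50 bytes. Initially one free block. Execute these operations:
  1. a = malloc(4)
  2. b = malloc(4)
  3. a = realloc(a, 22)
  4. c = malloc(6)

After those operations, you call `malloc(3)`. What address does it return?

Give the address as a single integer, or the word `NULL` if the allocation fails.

Op 1: a = malloc(4) -> a = 0; heap: [0-3 ALLOC][4-49 FREE]
Op 2: b = malloc(4) -> b = 4; heap: [0-3 ALLOC][4-7 ALLOC][8-49 FREE]
Op 3: a = realloc(a, 22) -> a = 8; heap: [0-3 FREE][4-7 ALLOC][8-29 ALLOC][30-49 FREE]
Op 4: c = malloc(6) -> c = 30; heap: [0-3 FREE][4-7 ALLOC][8-29 ALLOC][30-35 ALLOC][36-49 FREE]
malloc(3): first-fit scan over [0-3 FREE][4-7 ALLOC][8-29 ALLOC][30-35 ALLOC][36-49 FREE] -> 0

Answer: 0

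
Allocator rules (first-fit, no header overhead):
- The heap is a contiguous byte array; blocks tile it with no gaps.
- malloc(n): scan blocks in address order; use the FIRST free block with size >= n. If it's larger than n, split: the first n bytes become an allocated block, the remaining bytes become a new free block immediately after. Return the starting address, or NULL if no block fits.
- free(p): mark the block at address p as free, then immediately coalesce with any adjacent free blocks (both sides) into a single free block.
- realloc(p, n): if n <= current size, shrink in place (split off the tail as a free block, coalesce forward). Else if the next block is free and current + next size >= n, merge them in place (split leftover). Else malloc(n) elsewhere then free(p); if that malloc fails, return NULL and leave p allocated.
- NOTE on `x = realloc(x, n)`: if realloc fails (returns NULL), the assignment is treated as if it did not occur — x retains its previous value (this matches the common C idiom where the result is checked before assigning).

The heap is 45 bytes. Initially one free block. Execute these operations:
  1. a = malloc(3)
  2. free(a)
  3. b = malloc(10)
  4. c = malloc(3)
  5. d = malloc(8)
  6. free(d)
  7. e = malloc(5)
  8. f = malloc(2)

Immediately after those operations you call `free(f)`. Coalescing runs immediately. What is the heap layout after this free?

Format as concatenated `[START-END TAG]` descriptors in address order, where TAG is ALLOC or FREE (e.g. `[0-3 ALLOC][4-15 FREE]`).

Op 1: a = malloc(3) -> a = 0; heap: [0-2 ALLOC][3-44 FREE]
Op 2: free(a) -> (freed a); heap: [0-44 FREE]
Op 3: b = malloc(10) -> b = 0; heap: [0-9 ALLOC][10-44 FREE]
Op 4: c = malloc(3) -> c = 10; heap: [0-9 ALLOC][10-12 ALLOC][13-44 FREE]
Op 5: d = malloc(8) -> d = 13; heap: [0-9 ALLOC][10-12 ALLOC][13-20 ALLOC][21-44 FREE]
Op 6: free(d) -> (freed d); heap: [0-9 ALLOC][10-12 ALLOC][13-44 FREE]
Op 7: e = malloc(5) -> e = 13; heap: [0-9 ALLOC][10-12 ALLOC][13-17 ALLOC][18-44 FREE]
Op 8: f = malloc(2) -> f = 18; heap: [0-9 ALLOC][10-12 ALLOC][13-17 ALLOC][18-19 ALLOC][20-44 FREE]
free(f): f = 18 -> block [18-19 ALLOC]; mark free, coalesce with adjacent free neighbors -> [0-9 ALLOC][10-12 ALLOC][13-17 ALLOC][18-44 FREE]

Answer: [0-9 ALLOC][10-12 ALLOC][13-17 ALLOC][18-44 FREE]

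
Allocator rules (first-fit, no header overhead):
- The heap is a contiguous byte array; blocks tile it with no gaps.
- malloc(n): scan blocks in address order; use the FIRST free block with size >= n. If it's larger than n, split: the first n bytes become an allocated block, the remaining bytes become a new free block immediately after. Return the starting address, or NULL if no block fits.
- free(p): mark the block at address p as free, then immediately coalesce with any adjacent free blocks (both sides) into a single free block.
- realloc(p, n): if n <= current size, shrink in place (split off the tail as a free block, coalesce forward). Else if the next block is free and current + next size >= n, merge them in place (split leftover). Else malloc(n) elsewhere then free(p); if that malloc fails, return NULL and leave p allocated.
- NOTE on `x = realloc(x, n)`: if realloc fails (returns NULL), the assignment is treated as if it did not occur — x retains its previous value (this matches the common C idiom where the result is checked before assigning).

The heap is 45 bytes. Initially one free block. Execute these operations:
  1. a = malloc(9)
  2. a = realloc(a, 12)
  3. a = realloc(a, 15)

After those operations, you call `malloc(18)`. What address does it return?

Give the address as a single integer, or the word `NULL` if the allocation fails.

Answer: 15

Derivation:
Op 1: a = malloc(9) -> a = 0; heap: [0-8 ALLOC][9-44 FREE]
Op 2: a = realloc(a, 12) -> a = 0; heap: [0-11 ALLOC][12-44 FREE]
Op 3: a = realloc(a, 15) -> a = 0; heap: [0-14 ALLOC][15-44 FREE]
malloc(18): first-fit scan over [0-14 ALLOC][15-44 FREE] -> 15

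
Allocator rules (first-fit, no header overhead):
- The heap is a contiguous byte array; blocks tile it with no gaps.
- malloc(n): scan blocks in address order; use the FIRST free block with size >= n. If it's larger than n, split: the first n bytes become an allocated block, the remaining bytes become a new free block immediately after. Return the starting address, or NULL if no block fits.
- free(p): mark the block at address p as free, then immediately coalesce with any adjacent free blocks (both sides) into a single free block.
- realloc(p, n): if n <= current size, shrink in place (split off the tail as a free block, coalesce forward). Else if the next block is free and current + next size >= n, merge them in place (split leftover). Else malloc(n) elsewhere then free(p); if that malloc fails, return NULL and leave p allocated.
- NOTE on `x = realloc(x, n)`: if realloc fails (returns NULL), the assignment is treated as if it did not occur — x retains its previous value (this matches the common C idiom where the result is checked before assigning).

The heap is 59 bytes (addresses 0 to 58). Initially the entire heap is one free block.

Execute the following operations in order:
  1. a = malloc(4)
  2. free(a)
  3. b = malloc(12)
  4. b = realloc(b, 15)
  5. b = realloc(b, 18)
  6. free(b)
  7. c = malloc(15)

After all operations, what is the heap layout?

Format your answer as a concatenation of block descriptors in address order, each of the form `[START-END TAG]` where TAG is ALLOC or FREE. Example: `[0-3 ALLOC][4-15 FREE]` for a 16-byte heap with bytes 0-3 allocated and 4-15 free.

Op 1: a = malloc(4) -> a = 0; heap: [0-3 ALLOC][4-58 FREE]
Op 2: free(a) -> (freed a); heap: [0-58 FREE]
Op 3: b = malloc(12) -> b = 0; heap: [0-11 ALLOC][12-58 FREE]
Op 4: b = realloc(b, 15) -> b = 0; heap: [0-14 ALLOC][15-58 FREE]
Op 5: b = realloc(b, 18) -> b = 0; heap: [0-17 ALLOC][18-58 FREE]
Op 6: free(b) -> (freed b); heap: [0-58 FREE]
Op 7: c = malloc(15) -> c = 0; heap: [0-14 ALLOC][15-58 FREE]

Answer: [0-14 ALLOC][15-58 FREE]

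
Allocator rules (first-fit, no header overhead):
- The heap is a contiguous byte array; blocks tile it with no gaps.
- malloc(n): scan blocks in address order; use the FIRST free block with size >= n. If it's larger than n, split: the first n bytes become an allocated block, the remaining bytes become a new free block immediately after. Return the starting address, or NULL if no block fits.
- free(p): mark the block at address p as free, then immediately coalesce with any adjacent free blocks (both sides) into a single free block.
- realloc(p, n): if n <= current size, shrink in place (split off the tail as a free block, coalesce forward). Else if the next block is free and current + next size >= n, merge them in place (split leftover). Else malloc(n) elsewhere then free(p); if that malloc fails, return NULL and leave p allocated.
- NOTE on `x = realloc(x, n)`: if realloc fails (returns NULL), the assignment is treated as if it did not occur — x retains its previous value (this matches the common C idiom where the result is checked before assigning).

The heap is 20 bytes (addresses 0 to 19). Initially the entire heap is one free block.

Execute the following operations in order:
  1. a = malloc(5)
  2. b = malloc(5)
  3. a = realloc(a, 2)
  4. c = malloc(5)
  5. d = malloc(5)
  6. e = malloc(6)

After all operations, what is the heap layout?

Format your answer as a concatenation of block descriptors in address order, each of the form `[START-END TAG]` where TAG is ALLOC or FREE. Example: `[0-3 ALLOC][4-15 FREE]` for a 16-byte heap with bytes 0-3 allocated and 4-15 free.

Answer: [0-1 ALLOC][2-4 FREE][5-9 ALLOC][10-14 ALLOC][15-19 ALLOC]

Derivation:
Op 1: a = malloc(5) -> a = 0; heap: [0-4 ALLOC][5-19 FREE]
Op 2: b = malloc(5) -> b = 5; heap: [0-4 ALLOC][5-9 ALLOC][10-19 FREE]
Op 3: a = realloc(a, 2) -> a = 0; heap: [0-1 ALLOC][2-4 FREE][5-9 ALLOC][10-19 FREE]
Op 4: c = malloc(5) -> c = 10; heap: [0-1 ALLOC][2-4 FREE][5-9 ALLOC][10-14 ALLOC][15-19 FREE]
Op 5: d = malloc(5) -> d = 15; heap: [0-1 ALLOC][2-4 FREE][5-9 ALLOC][10-14 ALLOC][15-19 ALLOC]
Op 6: e = malloc(6) -> e = NULL; heap: [0-1 ALLOC][2-4 FREE][5-9 ALLOC][10-14 ALLOC][15-19 ALLOC]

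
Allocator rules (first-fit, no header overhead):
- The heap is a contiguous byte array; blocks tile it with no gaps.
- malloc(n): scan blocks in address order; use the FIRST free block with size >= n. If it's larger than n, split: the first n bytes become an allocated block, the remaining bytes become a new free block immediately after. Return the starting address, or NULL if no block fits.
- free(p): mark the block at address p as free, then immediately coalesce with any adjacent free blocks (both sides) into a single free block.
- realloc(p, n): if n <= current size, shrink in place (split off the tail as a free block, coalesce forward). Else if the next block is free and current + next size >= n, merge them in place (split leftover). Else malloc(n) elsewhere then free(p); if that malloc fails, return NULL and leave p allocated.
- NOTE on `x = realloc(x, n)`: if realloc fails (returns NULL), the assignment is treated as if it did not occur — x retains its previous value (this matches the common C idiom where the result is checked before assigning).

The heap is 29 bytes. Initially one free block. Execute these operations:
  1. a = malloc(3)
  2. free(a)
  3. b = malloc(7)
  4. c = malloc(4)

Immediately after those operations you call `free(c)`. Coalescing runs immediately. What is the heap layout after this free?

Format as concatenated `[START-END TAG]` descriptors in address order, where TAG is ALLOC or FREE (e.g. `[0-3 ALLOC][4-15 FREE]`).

Op 1: a = malloc(3) -> a = 0; heap: [0-2 ALLOC][3-28 FREE]
Op 2: free(a) -> (freed a); heap: [0-28 FREE]
Op 3: b = malloc(7) -> b = 0; heap: [0-6 ALLOC][7-28 FREE]
Op 4: c = malloc(4) -> c = 7; heap: [0-6 ALLOC][7-10 ALLOC][11-28 FREE]
free(c): c = 7 -> block [7-10 ALLOC]; mark free, coalesce with adjacent free neighbors -> [0-6 ALLOC][7-28 FREE]

Answer: [0-6 ALLOC][7-28 FREE]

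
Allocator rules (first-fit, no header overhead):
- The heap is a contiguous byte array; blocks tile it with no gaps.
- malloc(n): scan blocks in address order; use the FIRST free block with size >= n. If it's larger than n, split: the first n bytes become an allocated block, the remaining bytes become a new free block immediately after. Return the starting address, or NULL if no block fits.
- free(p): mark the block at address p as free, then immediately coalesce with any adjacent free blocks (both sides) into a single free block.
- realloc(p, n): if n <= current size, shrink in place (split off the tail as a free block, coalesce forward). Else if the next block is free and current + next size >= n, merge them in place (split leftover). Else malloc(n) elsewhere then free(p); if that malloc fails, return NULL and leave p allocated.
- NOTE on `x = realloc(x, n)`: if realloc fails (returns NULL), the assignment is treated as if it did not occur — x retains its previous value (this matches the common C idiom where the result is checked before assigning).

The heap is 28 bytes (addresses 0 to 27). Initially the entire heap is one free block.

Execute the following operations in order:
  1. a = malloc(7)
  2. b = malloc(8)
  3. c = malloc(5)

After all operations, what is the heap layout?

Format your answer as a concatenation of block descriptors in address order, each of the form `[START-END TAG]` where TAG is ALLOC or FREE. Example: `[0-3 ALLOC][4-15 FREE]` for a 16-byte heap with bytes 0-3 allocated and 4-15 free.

Answer: [0-6 ALLOC][7-14 ALLOC][15-19 ALLOC][20-27 FREE]

Derivation:
Op 1: a = malloc(7) -> a = 0; heap: [0-6 ALLOC][7-27 FREE]
Op 2: b = malloc(8) -> b = 7; heap: [0-6 ALLOC][7-14 ALLOC][15-27 FREE]
Op 3: c = malloc(5) -> c = 15; heap: [0-6 ALLOC][7-14 ALLOC][15-19 ALLOC][20-27 FREE]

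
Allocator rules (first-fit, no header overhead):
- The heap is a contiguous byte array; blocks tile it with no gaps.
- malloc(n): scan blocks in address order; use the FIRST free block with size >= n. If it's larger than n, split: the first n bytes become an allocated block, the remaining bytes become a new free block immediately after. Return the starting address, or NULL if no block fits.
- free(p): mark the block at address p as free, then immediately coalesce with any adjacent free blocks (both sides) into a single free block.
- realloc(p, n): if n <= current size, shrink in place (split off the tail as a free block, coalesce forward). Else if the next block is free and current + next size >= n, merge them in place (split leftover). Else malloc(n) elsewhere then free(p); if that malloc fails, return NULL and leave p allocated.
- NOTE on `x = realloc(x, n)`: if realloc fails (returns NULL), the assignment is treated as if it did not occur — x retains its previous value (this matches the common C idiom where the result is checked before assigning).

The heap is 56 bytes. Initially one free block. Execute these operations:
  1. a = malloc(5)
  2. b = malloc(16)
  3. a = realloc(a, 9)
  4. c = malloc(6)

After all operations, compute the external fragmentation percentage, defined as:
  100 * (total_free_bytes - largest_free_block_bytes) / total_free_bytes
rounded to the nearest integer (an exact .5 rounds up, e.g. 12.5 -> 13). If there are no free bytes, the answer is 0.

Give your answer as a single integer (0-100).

Answer: 20

Derivation:
Op 1: a = malloc(5) -> a = 0; heap: [0-4 ALLOC][5-55 FREE]
Op 2: b = malloc(16) -> b = 5; heap: [0-4 ALLOC][5-20 ALLOC][21-55 FREE]
Op 3: a = realloc(a, 9) -> a = 21; heap: [0-4 FREE][5-20 ALLOC][21-29 ALLOC][30-55 FREE]
Op 4: c = malloc(6) -> c = 30; heap: [0-4 FREE][5-20 ALLOC][21-29 ALLOC][30-35 ALLOC][36-55 FREE]
Free blocks: [5 20] total_free=25 largest=20 -> 100*(25-20)/25 = 500/25 = 20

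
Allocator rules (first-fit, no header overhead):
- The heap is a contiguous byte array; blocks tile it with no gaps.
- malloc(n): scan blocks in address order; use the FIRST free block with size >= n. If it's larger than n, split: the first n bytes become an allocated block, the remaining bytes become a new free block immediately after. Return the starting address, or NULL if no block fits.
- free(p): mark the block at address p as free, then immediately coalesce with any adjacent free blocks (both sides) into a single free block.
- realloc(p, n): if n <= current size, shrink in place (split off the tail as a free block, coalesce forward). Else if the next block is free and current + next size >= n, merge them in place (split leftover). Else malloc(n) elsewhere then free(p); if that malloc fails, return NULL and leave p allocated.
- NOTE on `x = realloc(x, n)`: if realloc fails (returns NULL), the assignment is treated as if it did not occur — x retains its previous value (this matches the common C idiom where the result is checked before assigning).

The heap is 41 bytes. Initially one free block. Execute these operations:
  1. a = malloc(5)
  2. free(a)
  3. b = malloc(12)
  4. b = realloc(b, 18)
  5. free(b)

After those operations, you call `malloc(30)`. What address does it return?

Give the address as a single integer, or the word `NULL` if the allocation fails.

Answer: 0

Derivation:
Op 1: a = malloc(5) -> a = 0; heap: [0-4 ALLOC][5-40 FREE]
Op 2: free(a) -> (freed a); heap: [0-40 FREE]
Op 3: b = malloc(12) -> b = 0; heap: [0-11 ALLOC][12-40 FREE]
Op 4: b = realloc(b, 18) -> b = 0; heap: [0-17 ALLOC][18-40 FREE]
Op 5: free(b) -> (freed b); heap: [0-40 FREE]
malloc(30): first-fit scan over [0-40 FREE] -> 0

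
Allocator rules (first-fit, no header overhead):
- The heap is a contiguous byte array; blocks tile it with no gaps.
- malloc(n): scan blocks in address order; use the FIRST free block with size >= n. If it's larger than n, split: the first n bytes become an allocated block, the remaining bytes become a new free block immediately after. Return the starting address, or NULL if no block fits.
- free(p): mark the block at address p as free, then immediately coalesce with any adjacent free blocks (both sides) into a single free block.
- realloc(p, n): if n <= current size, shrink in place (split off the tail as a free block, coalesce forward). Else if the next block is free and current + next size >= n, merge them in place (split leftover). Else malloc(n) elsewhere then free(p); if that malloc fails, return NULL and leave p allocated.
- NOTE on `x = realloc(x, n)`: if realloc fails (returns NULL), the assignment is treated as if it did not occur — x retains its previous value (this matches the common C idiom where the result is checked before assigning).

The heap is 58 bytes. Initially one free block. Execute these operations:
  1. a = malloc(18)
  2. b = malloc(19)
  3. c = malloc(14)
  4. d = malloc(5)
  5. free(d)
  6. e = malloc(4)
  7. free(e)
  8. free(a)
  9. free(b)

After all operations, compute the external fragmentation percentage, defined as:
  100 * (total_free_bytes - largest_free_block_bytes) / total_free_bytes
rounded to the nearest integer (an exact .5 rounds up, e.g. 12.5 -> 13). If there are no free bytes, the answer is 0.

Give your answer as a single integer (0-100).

Op 1: a = malloc(18) -> a = 0; heap: [0-17 ALLOC][18-57 FREE]
Op 2: b = malloc(19) -> b = 18; heap: [0-17 ALLOC][18-36 ALLOC][37-57 FREE]
Op 3: c = malloc(14) -> c = 37; heap: [0-17 ALLOC][18-36 ALLOC][37-50 ALLOC][51-57 FREE]
Op 4: d = malloc(5) -> d = 51; heap: [0-17 ALLOC][18-36 ALLOC][37-50 ALLOC][51-55 ALLOC][56-57 FREE]
Op 5: free(d) -> (freed d); heap: [0-17 ALLOC][18-36 ALLOC][37-50 ALLOC][51-57 FREE]
Op 6: e = malloc(4) -> e = 51; heap: [0-17 ALLOC][18-36 ALLOC][37-50 ALLOC][51-54 ALLOC][55-57 FREE]
Op 7: free(e) -> (freed e); heap: [0-17 ALLOC][18-36 ALLOC][37-50 ALLOC][51-57 FREE]
Op 8: free(a) -> (freed a); heap: [0-17 FREE][18-36 ALLOC][37-50 ALLOC][51-57 FREE]
Op 9: free(b) -> (freed b); heap: [0-36 FREE][37-50 ALLOC][51-57 FREE]
Free blocks: [37 7] total_free=44 largest=37 -> 100*(44-37)/44 = 700/44 ≈ 15.909 -> rounds to 16

Answer: 16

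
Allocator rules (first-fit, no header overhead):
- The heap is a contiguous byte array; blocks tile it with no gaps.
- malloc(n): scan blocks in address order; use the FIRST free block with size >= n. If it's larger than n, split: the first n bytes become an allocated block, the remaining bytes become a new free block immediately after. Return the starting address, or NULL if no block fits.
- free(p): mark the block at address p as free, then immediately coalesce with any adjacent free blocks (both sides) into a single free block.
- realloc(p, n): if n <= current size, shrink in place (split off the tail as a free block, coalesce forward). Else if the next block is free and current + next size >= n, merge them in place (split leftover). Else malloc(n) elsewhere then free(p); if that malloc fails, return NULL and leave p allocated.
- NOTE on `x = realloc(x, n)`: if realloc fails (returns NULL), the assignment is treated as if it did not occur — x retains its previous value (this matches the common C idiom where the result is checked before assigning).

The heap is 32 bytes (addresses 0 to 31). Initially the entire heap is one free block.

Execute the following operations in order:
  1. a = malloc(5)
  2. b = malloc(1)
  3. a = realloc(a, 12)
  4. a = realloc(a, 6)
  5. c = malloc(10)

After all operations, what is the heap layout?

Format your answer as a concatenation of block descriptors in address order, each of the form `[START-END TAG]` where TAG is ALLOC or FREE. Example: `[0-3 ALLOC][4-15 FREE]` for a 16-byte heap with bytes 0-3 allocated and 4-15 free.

Op 1: a = malloc(5) -> a = 0; heap: [0-4 ALLOC][5-31 FREE]
Op 2: b = malloc(1) -> b = 5; heap: [0-4 ALLOC][5-5 ALLOC][6-31 FREE]
Op 3: a = realloc(a, 12) -> a = 6; heap: [0-4 FREE][5-5 ALLOC][6-17 ALLOC][18-31 FREE]
Op 4: a = realloc(a, 6) -> a = 6; heap: [0-4 FREE][5-5 ALLOC][6-11 ALLOC][12-31 FREE]
Op 5: c = malloc(10) -> c = 12; heap: [0-4 FREE][5-5 ALLOC][6-11 ALLOC][12-21 ALLOC][22-31 FREE]

Answer: [0-4 FREE][5-5 ALLOC][6-11 ALLOC][12-21 ALLOC][22-31 FREE]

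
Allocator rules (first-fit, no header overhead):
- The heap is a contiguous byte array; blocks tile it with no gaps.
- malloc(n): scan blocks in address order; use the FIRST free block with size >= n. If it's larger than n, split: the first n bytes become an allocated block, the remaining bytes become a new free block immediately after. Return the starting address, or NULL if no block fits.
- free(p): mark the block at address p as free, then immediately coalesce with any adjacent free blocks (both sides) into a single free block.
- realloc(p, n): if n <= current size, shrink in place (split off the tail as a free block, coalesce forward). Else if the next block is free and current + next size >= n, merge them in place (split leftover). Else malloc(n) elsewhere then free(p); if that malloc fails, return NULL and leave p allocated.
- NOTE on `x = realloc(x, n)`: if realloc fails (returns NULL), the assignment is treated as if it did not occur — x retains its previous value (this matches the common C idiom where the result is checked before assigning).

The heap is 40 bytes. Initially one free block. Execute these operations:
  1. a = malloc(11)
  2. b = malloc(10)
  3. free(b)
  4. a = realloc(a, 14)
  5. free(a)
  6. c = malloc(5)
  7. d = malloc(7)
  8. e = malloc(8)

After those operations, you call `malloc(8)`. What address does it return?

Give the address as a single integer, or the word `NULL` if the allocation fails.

Answer: 20

Derivation:
Op 1: a = malloc(11) -> a = 0; heap: [0-10 ALLOC][11-39 FREE]
Op 2: b = malloc(10) -> b = 11; heap: [0-10 ALLOC][11-20 ALLOC][21-39 FREE]
Op 3: free(b) -> (freed b); heap: [0-10 ALLOC][11-39 FREE]
Op 4: a = realloc(a, 14) -> a = 0; heap: [0-13 ALLOC][14-39 FREE]
Op 5: free(a) -> (freed a); heap: [0-39 FREE]
Op 6: c = malloc(5) -> c = 0; heap: [0-4 ALLOC][5-39 FREE]
Op 7: d = malloc(7) -> d = 5; heap: [0-4 ALLOC][5-11 ALLOC][12-39 FREE]
Op 8: e = malloc(8) -> e = 12; heap: [0-4 ALLOC][5-11 ALLOC][12-19 ALLOC][20-39 FREE]
malloc(8): first-fit scan over [0-4 ALLOC][5-11 ALLOC][12-19 ALLOC][20-39 FREE] -> 20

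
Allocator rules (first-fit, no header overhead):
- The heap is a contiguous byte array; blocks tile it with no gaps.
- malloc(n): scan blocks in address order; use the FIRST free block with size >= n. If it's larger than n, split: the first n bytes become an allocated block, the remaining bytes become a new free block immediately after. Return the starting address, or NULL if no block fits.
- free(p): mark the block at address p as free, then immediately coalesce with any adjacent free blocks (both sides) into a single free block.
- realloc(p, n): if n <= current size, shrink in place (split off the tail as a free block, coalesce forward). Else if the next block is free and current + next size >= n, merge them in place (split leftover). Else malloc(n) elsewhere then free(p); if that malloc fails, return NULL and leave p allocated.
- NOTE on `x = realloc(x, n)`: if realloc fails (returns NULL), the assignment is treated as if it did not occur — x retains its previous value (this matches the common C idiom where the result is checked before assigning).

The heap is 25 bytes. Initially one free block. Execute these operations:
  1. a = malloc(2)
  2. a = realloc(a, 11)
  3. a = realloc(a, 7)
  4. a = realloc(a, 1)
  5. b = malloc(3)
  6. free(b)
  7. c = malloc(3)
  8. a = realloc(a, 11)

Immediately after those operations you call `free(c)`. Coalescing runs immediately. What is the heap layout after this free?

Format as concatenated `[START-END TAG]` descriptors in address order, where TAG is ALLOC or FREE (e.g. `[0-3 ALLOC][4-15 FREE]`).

Op 1: a = malloc(2) -> a = 0; heap: [0-1 ALLOC][2-24 FREE]
Op 2: a = realloc(a, 11) -> a = 0; heap: [0-10 ALLOC][11-24 FREE]
Op 3: a = realloc(a, 7) -> a = 0; heap: [0-6 ALLOC][7-24 FREE]
Op 4: a = realloc(a, 1) -> a = 0; heap: [0-0 ALLOC][1-24 FREE]
Op 5: b = malloc(3) -> b = 1; heap: [0-0 ALLOC][1-3 ALLOC][4-24 FREE]
Op 6: free(b) -> (freed b); heap: [0-0 ALLOC][1-24 FREE]
Op 7: c = malloc(3) -> c = 1; heap: [0-0 ALLOC][1-3 ALLOC][4-24 FREE]
Op 8: a = realloc(a, 11) -> a = 4; heap: [0-0 FREE][1-3 ALLOC][4-14 ALLOC][15-24 FREE]
free(c): c = 1 -> block [1-3 ALLOC]; mark free, coalesce with adjacent free neighbors -> [0-3 FREE][4-14 ALLOC][15-24 FREE]

Answer: [0-3 FREE][4-14 ALLOC][15-24 FREE]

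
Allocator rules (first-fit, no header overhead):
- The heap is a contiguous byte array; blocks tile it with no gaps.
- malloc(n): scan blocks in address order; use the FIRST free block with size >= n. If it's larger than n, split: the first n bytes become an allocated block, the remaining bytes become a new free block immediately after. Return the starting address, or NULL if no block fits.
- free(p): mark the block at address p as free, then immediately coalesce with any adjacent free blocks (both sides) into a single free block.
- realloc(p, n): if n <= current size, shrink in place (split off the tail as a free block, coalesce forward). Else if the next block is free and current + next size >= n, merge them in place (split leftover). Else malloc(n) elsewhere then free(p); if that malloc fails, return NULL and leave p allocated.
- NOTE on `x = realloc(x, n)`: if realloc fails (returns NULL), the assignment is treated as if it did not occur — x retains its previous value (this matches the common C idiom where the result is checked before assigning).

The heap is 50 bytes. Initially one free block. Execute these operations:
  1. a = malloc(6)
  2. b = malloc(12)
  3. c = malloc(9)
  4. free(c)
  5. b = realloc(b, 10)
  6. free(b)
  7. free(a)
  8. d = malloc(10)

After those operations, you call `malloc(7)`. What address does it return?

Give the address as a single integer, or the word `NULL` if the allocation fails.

Answer: 10

Derivation:
Op 1: a = malloc(6) -> a = 0; heap: [0-5 ALLOC][6-49 FREE]
Op 2: b = malloc(12) -> b = 6; heap: [0-5 ALLOC][6-17 ALLOC][18-49 FREE]
Op 3: c = malloc(9) -> c = 18; heap: [0-5 ALLOC][6-17 ALLOC][18-26 ALLOC][27-49 FREE]
Op 4: free(c) -> (freed c); heap: [0-5 ALLOC][6-17 ALLOC][18-49 FREE]
Op 5: b = realloc(b, 10) -> b = 6; heap: [0-5 ALLOC][6-15 ALLOC][16-49 FREE]
Op 6: free(b) -> (freed b); heap: [0-5 ALLOC][6-49 FREE]
Op 7: free(a) -> (freed a); heap: [0-49 FREE]
Op 8: d = malloc(10) -> d = 0; heap: [0-9 ALLOC][10-49 FREE]
malloc(7): first-fit scan over [0-9 ALLOC][10-49 FREE] -> 10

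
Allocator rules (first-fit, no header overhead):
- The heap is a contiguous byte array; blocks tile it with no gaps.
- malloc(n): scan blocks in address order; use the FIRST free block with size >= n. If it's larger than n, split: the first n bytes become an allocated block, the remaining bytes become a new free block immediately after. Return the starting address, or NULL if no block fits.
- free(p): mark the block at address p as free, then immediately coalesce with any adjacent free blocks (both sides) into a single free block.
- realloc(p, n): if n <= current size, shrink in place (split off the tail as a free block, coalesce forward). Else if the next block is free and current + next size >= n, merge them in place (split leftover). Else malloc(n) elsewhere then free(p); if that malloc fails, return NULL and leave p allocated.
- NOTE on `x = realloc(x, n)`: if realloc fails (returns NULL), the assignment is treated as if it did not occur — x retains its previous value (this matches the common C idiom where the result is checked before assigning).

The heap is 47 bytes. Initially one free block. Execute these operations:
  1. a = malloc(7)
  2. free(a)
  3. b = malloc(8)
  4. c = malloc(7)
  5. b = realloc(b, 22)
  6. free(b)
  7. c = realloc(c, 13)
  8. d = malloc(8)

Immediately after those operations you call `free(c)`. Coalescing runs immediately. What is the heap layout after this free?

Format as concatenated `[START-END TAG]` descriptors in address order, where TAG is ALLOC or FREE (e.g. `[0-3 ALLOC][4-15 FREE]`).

Answer: [0-7 ALLOC][8-46 FREE]

Derivation:
Op 1: a = malloc(7) -> a = 0; heap: [0-6 ALLOC][7-46 FREE]
Op 2: free(a) -> (freed a); heap: [0-46 FREE]
Op 3: b = malloc(8) -> b = 0; heap: [0-7 ALLOC][8-46 FREE]
Op 4: c = malloc(7) -> c = 8; heap: [0-7 ALLOC][8-14 ALLOC][15-46 FREE]
Op 5: b = realloc(b, 22) -> b = 15; heap: [0-7 FREE][8-14 ALLOC][15-36 ALLOC][37-46 FREE]
Op 6: free(b) -> (freed b); heap: [0-7 FREE][8-14 ALLOC][15-46 FREE]
Op 7: c = realloc(c, 13) -> c = 8; heap: [0-7 FREE][8-20 ALLOC][21-46 FREE]
Op 8: d = malloc(8) -> d = 0; heap: [0-7 ALLOC][8-20 ALLOC][21-46 FREE]
free(c): c = 8 -> block [8-20 ALLOC]; mark free, coalesce with adjacent free neighbors -> [0-7 ALLOC][8-46 FREE]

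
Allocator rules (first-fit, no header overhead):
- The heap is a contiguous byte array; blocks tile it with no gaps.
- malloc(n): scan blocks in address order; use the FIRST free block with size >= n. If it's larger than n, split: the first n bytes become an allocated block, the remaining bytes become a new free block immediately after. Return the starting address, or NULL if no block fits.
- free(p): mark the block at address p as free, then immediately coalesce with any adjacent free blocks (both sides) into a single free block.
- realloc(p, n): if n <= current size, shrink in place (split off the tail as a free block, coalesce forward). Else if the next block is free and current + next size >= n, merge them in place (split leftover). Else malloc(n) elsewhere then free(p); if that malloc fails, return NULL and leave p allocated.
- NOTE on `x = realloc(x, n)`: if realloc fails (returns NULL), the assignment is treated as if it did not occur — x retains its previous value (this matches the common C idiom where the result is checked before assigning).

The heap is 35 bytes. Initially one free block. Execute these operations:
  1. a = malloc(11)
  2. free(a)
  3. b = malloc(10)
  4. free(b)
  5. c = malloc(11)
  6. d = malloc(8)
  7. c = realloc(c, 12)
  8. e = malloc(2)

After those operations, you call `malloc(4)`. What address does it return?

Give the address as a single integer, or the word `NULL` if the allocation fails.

Op 1: a = malloc(11) -> a = 0; heap: [0-10 ALLOC][11-34 FREE]
Op 2: free(a) -> (freed a); heap: [0-34 FREE]
Op 3: b = malloc(10) -> b = 0; heap: [0-9 ALLOC][10-34 FREE]
Op 4: free(b) -> (freed b); heap: [0-34 FREE]
Op 5: c = malloc(11) -> c = 0; heap: [0-10 ALLOC][11-34 FREE]
Op 6: d = malloc(8) -> d = 11; heap: [0-10 ALLOC][11-18 ALLOC][19-34 FREE]
Op 7: c = realloc(c, 12) -> c = 19; heap: [0-10 FREE][11-18 ALLOC][19-30 ALLOC][31-34 FREE]
Op 8: e = malloc(2) -> e = 0; heap: [0-1 ALLOC][2-10 FREE][11-18 ALLOC][19-30 ALLOC][31-34 FREE]
malloc(4): first-fit scan over [0-1 ALLOC][2-10 FREE][11-18 ALLOC][19-30 ALLOC][31-34 FREE] -> 2

Answer: 2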